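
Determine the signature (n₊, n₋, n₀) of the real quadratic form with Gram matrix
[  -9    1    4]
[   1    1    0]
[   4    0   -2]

step 0: pivot -9 → sign −
step 1: pivot 10/9 → sign +
step 2: pivot -2/5 → sign −
signature = (1, 2, 0)

Answer: (1, 2, 0)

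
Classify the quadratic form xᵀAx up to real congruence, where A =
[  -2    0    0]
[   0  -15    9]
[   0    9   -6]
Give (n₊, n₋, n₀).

Answer: (0, 3, 0)

Derivation:
step 0: pivot -2 → sign −
step 1: pivot -15 → sign −
step 2: pivot -3/5 → sign −
signature = (0, 3, 0)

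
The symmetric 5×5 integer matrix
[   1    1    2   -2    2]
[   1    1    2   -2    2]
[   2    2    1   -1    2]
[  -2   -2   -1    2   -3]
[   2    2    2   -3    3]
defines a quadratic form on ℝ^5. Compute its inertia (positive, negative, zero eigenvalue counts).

Answer: (2, 2, 1)

Derivation:
step 0: pivot 1 → sign +
step 1: pivot -3 → sign −
step 2: pivot 1 → sign +
step 3: pivot -2/3 → sign −
step 4: row/col 4 already zero → sign 0
signature = (2, 2, 1)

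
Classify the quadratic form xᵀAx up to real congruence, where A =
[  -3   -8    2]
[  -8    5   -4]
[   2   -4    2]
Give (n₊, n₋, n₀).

step 0: pivot -3 → sign −
step 1: pivot 79/3 → sign +
step 2: pivot 2/79 → sign +
signature = (2, 1, 0)

Answer: (2, 1, 0)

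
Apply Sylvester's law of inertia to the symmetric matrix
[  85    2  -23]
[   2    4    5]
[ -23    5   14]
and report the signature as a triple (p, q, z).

Answer: (3, 0, 0)

Derivation:
step 0: pivot 85 → sign +
step 1: pivot 336/85 → sign +
step 2: pivot 1/112 → sign +
signature = (3, 0, 0)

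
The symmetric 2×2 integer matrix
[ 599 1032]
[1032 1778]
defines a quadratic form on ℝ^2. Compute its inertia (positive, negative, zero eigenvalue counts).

step 0: pivot 599 → sign +
step 1: pivot -2/599 → sign −
signature = (1, 1, 0)

Answer: (1, 1, 0)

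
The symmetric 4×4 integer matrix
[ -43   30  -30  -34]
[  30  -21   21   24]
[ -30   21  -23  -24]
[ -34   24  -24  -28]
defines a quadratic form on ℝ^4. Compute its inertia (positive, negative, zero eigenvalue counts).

step 0: pivot -43 → sign −
step 1: pivot -3/43 → sign −
step 2: pivot -2 → sign −
step 3: row/col 3 already zero → sign 0
signature = (0, 3, 1)

Answer: (0, 3, 1)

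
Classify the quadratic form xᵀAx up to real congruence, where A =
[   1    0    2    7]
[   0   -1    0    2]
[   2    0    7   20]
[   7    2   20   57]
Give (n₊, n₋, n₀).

step 0: pivot 1 → sign +
step 1: pivot -1 → sign −
step 2: pivot 3 → sign +
step 3: row/col 3 already zero → sign 0
signature = (2, 1, 1)

Answer: (2, 1, 1)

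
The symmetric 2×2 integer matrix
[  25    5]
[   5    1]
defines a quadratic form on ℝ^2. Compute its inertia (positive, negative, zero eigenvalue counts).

step 0: pivot 25 → sign +
step 1: row/col 1 already zero → sign 0
signature = (1, 0, 1)

Answer: (1, 0, 1)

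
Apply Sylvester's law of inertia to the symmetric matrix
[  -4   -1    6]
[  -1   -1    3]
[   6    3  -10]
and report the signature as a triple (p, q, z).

Answer: (1, 2, 0)

Derivation:
step 0: pivot -4 → sign −
step 1: pivot -3/4 → sign −
step 2: pivot 2 → sign +
signature = (1, 2, 0)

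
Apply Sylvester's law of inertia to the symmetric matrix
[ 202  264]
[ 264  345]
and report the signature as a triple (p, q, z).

step 0: pivot 202 → sign +
step 1: pivot -3/101 → sign −
signature = (1, 1, 0)

Answer: (1, 1, 0)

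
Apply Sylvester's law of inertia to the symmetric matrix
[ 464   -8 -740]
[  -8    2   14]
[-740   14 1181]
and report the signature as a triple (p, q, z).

Answer: (2, 0, 1)

Derivation:
step 0: pivot 464 → sign +
step 1: pivot 54/29 → sign +
step 2: row/col 2 already zero → sign 0
signature = (2, 0, 1)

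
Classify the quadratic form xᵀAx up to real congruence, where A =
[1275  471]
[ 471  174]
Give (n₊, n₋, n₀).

Answer: (2, 0, 0)

Derivation:
step 0: pivot 1275 → sign +
step 1: pivot 3/425 → sign +
signature = (2, 0, 0)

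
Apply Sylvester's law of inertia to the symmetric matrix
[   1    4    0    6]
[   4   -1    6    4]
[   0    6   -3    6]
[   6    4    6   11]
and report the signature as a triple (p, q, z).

Answer: (1, 3, 0)

Derivation:
step 0: pivot 1 → sign +
step 1: pivot -17 → sign −
step 2: pivot -15/17 → sign −
step 3: pivot -1/5 → sign −
signature = (1, 3, 0)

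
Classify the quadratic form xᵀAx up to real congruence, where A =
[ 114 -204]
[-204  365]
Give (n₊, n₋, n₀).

step 0: pivot 114 → sign +
step 1: pivot -1/19 → sign −
signature = (1, 1, 0)

Answer: (1, 1, 0)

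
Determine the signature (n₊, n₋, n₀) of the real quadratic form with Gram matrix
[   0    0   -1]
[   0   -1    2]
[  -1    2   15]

step 0: pivot -1 → sign −
step 1: pivot 19 → sign +
step 2: pivot -1/19 → sign −
signature = (1, 2, 0)

Answer: (1, 2, 0)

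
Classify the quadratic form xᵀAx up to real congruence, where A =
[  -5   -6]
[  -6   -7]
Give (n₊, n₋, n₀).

Answer: (1, 1, 0)

Derivation:
step 0: pivot -5 → sign −
step 1: pivot 1/5 → sign +
signature = (1, 1, 0)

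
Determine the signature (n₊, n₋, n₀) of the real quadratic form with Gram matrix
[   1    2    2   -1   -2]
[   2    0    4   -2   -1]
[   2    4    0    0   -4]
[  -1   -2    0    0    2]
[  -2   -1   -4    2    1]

Answer: (1, 3, 1)

Derivation:
step 0: pivot 1 → sign +
step 1: pivot -4 → sign −
step 2: pivot -4 → sign −
step 3: pivot -3/4 → sign −
step 4: row/col 4 already zero → sign 0
signature = (1, 3, 1)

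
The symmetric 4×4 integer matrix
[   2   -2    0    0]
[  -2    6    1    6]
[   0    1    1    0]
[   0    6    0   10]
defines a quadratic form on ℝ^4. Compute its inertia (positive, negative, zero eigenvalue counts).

step 0: pivot 2 → sign +
step 1: pivot 4 → sign +
step 2: pivot 3/4 → sign +
step 3: pivot -2 → sign −
signature = (3, 1, 0)

Answer: (3, 1, 0)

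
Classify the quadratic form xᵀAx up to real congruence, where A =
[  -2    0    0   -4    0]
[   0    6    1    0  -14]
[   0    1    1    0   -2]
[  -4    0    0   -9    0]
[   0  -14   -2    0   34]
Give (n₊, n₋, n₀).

Answer: (3, 2, 0)

Derivation:
step 0: pivot -2 → sign −
step 1: pivot 6 → sign +
step 2: pivot 5/6 → sign +
step 3: pivot -1 → sign −
step 4: pivot 6/5 → sign +
signature = (3, 2, 0)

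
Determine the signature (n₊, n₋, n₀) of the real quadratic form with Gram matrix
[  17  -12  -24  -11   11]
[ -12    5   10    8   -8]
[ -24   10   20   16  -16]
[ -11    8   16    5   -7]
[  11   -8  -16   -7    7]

Answer: (1, 3, 1)

Derivation:
step 0: pivot 17 → sign +
step 1: pivot -59/17 → sign −
step 2: pivot -124/59 → sign −
step 3: pivot -3/31 → sign −
step 4: row/col 4 already zero → sign 0
signature = (1, 3, 1)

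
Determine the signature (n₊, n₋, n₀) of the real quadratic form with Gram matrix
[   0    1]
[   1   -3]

Answer: (1, 1, 0)

Derivation:
step 0: pivot -3 → sign −
step 1: pivot 1/3 → sign +
signature = (1, 1, 0)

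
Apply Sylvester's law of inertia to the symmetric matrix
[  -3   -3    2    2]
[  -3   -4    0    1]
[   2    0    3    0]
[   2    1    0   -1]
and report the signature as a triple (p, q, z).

step 0: pivot -3 → sign −
step 1: pivot -1 → sign −
step 2: pivot 25/3 → sign +
step 3: row/col 3 already zero → sign 0
signature = (1, 2, 1)

Answer: (1, 2, 1)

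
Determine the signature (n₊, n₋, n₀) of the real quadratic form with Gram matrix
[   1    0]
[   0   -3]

Answer: (1, 1, 0)

Derivation:
step 0: pivot 1 → sign +
step 1: pivot -3 → sign −
signature = (1, 1, 0)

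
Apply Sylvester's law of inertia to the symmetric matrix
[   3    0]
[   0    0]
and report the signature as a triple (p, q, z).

step 0: pivot 3 → sign +
step 1: row/col 1 already zero → sign 0
signature = (1, 0, 1)

Answer: (1, 0, 1)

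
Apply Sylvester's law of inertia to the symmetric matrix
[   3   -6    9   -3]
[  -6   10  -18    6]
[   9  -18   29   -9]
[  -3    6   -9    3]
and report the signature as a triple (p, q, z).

Answer: (2, 1, 1)

Derivation:
step 0: pivot 3 → sign +
step 1: pivot -2 → sign −
step 2: pivot 2 → sign +
step 3: row/col 3 already zero → sign 0
signature = (2, 1, 1)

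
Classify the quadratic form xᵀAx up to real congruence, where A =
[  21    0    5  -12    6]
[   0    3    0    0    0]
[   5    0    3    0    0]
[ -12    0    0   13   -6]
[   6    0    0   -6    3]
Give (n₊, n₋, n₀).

Answer: (5, 0, 0)

Derivation:
step 0: pivot 21 → sign +
step 1: pivot 3 → sign +
step 2: pivot 38/21 → sign +
step 3: pivot 31/19 → sign +
step 4: pivot 3/31 → sign +
signature = (5, 0, 0)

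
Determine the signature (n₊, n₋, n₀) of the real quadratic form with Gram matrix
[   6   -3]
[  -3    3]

Answer: (2, 0, 0)

Derivation:
step 0: pivot 6 → sign +
step 1: pivot 3/2 → sign +
signature = (2, 0, 0)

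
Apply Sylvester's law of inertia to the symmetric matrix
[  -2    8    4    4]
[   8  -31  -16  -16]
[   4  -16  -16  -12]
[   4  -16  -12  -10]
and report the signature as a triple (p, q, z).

Answer: (1, 2, 1)

Derivation:
step 0: pivot -2 → sign −
step 1: pivot 1 → sign +
step 2: pivot -8 → sign −
step 3: row/col 3 already zero → sign 0
signature = (1, 2, 1)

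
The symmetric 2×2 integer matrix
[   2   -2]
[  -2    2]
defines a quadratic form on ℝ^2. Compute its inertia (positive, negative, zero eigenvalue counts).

step 0: pivot 2 → sign +
step 1: row/col 1 already zero → sign 0
signature = (1, 0, 1)

Answer: (1, 0, 1)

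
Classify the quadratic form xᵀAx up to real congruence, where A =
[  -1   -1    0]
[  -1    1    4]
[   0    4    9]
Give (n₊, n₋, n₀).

step 0: pivot -1 → sign −
step 1: pivot 2 → sign +
step 2: pivot 1 → sign +
signature = (2, 1, 0)

Answer: (2, 1, 0)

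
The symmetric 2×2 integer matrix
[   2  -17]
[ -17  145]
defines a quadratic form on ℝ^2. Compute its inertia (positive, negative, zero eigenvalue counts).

step 0: pivot 2 → sign +
step 1: pivot 1/2 → sign +
signature = (2, 0, 0)

Answer: (2, 0, 0)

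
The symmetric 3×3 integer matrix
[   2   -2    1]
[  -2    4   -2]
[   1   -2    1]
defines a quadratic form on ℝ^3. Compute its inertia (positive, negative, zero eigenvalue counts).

step 0: pivot 2 → sign +
step 1: pivot 2 → sign +
step 2: row/col 2 already zero → sign 0
signature = (2, 0, 1)

Answer: (2, 0, 1)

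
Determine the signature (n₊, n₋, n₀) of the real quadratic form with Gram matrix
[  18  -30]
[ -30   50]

step 0: pivot 18 → sign +
step 1: row/col 1 already zero → sign 0
signature = (1, 0, 1)

Answer: (1, 0, 1)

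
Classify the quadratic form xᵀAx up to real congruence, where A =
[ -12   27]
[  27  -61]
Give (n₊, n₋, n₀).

step 0: pivot -12 → sign −
step 1: pivot -1/4 → sign −
signature = (0, 2, 0)

Answer: (0, 2, 0)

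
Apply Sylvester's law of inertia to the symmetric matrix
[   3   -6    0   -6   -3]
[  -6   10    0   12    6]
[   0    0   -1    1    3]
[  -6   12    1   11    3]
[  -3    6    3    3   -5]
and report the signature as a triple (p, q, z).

step 0: pivot 3 → sign +
step 1: pivot -2 → sign −
step 2: pivot -1 → sign −
step 3: pivot 1 → sign +
step 4: row/col 4 already zero → sign 0
signature = (2, 2, 1)

Answer: (2, 2, 1)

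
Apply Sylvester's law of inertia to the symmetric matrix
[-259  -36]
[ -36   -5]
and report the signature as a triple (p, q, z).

step 0: pivot -259 → sign −
step 1: pivot 1/259 → sign +
signature = (1, 1, 0)

Answer: (1, 1, 0)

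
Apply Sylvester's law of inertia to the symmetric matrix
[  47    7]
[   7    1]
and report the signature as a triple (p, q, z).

Answer: (1, 1, 0)

Derivation:
step 0: pivot 47 → sign +
step 1: pivot -2/47 → sign −
signature = (1, 1, 0)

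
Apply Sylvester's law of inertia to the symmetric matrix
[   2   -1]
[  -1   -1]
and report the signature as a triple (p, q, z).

step 0: pivot 2 → sign +
step 1: pivot -3/2 → sign −
signature = (1, 1, 0)

Answer: (1, 1, 0)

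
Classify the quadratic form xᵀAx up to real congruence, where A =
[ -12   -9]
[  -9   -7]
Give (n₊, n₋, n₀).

Answer: (0, 2, 0)

Derivation:
step 0: pivot -12 → sign −
step 1: pivot -1/4 → sign −
signature = (0, 2, 0)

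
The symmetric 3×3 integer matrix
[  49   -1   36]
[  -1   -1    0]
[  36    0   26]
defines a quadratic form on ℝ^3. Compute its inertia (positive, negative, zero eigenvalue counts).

step 0: pivot 49 → sign +
step 1: pivot -50/49 → sign −
step 2: pivot 2/25 → sign +
signature = (2, 1, 0)

Answer: (2, 1, 0)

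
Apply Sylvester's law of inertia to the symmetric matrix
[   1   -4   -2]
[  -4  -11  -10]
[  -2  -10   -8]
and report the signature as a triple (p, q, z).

Answer: (1, 1, 1)

Derivation:
step 0: pivot 1 → sign +
step 1: pivot -27 → sign −
step 2: row/col 2 already zero → sign 0
signature = (1, 1, 1)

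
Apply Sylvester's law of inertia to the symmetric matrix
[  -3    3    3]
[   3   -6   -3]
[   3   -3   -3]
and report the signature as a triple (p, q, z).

Answer: (0, 2, 1)

Derivation:
step 0: pivot -3 → sign −
step 1: pivot -3 → sign −
step 2: row/col 2 already zero → sign 0
signature = (0, 2, 1)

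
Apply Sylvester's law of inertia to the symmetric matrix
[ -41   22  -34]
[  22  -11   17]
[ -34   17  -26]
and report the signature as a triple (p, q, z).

Answer: (2, 1, 0)

Derivation:
step 0: pivot -41 → sign −
step 1: pivot 33/41 → sign +
step 2: pivot 3/11 → sign +
signature = (2, 1, 0)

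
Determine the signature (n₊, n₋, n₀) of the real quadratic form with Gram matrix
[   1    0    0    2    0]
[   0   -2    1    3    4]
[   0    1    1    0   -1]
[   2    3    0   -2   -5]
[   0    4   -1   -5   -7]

Answer: (3, 2, 0)

Derivation:
step 0: pivot 1 → sign +
step 1: pivot -2 → sign −
step 2: pivot 3/2 → sign +
step 3: pivot -3 → sign −
step 4: pivot 1/3 → sign +
signature = (3, 2, 0)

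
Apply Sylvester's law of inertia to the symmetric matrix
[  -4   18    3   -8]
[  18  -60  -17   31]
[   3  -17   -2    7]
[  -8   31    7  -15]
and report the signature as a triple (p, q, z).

Answer: (1, 3, 0)

Derivation:
step 0: pivot -4 → sign −
step 1: pivot 21 → sign +
step 2: pivot -1/3 → sign −
step 3: pivot -3/28 → sign −
signature = (1, 3, 0)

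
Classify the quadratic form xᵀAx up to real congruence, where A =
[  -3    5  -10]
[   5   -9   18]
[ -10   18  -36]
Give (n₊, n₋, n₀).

Answer: (0, 2, 1)

Derivation:
step 0: pivot -3 → sign −
step 1: pivot -2/3 → sign −
step 2: row/col 2 already zero → sign 0
signature = (0, 2, 1)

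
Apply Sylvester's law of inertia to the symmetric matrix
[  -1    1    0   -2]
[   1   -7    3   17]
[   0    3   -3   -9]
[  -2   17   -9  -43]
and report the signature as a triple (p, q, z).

step 0: pivot -1 → sign −
step 1: pivot -6 → sign −
step 2: pivot -3/2 → sign −
step 3: row/col 3 already zero → sign 0
signature = (0, 3, 1)

Answer: (0, 3, 1)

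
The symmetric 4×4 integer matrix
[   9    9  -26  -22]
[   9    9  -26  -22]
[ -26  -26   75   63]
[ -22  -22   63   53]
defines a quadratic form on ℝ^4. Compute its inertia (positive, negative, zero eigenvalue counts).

Answer: (2, 1, 1)

Derivation:
step 0: pivot 9 → sign +
step 1: pivot -1/9 → sign −
step 2: pivot 2 → sign +
step 3: row/col 3 already zero → sign 0
signature = (2, 1, 1)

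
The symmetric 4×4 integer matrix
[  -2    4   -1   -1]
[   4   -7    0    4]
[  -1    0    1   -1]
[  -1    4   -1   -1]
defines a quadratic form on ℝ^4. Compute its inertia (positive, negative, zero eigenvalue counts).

step 0: pivot -2 → sign −
step 1: pivot 1 → sign +
step 2: pivot -5/2 → sign −
step 3: pivot 2/5 → sign +
signature = (2, 2, 0)

Answer: (2, 2, 0)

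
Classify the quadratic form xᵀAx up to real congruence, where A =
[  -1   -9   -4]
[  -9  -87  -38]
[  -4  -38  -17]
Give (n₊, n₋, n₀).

Answer: (0, 3, 0)

Derivation:
step 0: pivot -1 → sign −
step 1: pivot -6 → sign −
step 2: pivot -1/3 → sign −
signature = (0, 3, 0)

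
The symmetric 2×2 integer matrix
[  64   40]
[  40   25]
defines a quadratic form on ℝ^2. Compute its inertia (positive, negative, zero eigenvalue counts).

step 0: pivot 64 → sign +
step 1: row/col 1 already zero → sign 0
signature = (1, 0, 1)

Answer: (1, 0, 1)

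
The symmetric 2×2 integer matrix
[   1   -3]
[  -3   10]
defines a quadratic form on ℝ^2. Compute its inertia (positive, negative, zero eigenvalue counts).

Answer: (2, 0, 0)

Derivation:
step 0: pivot 1 → sign +
step 1: pivot 1 → sign +
signature = (2, 0, 0)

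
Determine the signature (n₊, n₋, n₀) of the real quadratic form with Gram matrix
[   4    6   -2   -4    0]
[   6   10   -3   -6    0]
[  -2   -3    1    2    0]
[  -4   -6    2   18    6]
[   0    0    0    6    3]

step 0: pivot 4 → sign +
step 1: pivot 1 → sign +
step 2: pivot 14 → sign +
step 3: pivot 3/7 → sign +
step 4: row/col 4 already zero → sign 0
signature = (4, 0, 1)

Answer: (4, 0, 1)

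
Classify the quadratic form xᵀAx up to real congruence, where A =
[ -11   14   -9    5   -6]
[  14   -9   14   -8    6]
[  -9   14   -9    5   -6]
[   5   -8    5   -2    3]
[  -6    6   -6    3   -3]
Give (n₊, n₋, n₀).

step 0: pivot -11 → sign −
step 1: pivot 97/11 → sign +
step 2: pivot -230/97 → sign −
step 3: pivot 89/115 → sign +
step 4: pivot -6/89 → sign −
signature = (2, 3, 0)

Answer: (2, 3, 0)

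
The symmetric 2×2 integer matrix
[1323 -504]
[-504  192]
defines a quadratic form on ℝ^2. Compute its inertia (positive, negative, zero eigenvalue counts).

step 0: pivot 1323 → sign +
step 1: row/col 1 already zero → sign 0
signature = (1, 0, 1)

Answer: (1, 0, 1)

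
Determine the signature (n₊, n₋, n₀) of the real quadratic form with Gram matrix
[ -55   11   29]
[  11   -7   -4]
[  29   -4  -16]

step 0: pivot -55 → sign −
step 1: pivot -24/5 → sign −
step 2: pivot -3/88 → sign −
signature = (0, 3, 0)

Answer: (0, 3, 0)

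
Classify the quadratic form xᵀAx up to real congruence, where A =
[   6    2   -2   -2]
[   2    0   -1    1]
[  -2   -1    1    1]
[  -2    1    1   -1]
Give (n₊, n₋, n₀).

step 0: pivot 6 → sign +
step 1: pivot -2/3 → sign −
step 2: pivot 1/2 → sign +
step 3: pivot 2 → sign +
signature = (3, 1, 0)

Answer: (3, 1, 0)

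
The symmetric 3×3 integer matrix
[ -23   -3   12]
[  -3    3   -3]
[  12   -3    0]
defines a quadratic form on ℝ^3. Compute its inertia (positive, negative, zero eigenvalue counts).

Answer: (2, 1, 0)

Derivation:
step 0: pivot -23 → sign −
step 1: pivot 78/23 → sign +
step 2: pivot 3/26 → sign +
signature = (2, 1, 0)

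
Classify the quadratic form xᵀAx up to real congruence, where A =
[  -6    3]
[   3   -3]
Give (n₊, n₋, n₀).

step 0: pivot -6 → sign −
step 1: pivot -3/2 → sign −
signature = (0, 2, 0)

Answer: (0, 2, 0)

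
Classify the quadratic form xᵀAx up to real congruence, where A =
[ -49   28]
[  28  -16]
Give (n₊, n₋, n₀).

Answer: (0, 1, 1)

Derivation:
step 0: pivot -49 → sign −
step 1: row/col 1 already zero → sign 0
signature = (0, 1, 1)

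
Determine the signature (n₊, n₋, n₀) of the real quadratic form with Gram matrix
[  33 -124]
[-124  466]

step 0: pivot 33 → sign +
step 1: pivot 2/33 → sign +
signature = (2, 0, 0)

Answer: (2, 0, 0)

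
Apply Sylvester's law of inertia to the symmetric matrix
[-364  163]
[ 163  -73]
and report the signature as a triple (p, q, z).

Answer: (0, 2, 0)

Derivation:
step 0: pivot -364 → sign −
step 1: pivot -3/364 → sign −
signature = (0, 2, 0)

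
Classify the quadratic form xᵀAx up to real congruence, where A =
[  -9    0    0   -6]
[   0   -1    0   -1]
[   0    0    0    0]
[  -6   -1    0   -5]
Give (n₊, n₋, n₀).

Answer: (0, 2, 2)

Derivation:
step 0: pivot -9 → sign −
step 1: pivot -1 → sign −
step 2: row/col 2 already zero → sign 0
step 3: row/col 3 already zero → sign 0
signature = (0, 2, 2)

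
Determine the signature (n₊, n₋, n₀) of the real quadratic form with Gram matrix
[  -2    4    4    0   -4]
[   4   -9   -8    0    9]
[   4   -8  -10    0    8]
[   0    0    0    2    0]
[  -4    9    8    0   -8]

step 0: pivot -2 → sign −
step 1: pivot -1 → sign −
step 2: pivot -2 → sign −
step 3: pivot 2 → sign +
step 4: pivot 1 → sign +
signature = (2, 3, 0)

Answer: (2, 3, 0)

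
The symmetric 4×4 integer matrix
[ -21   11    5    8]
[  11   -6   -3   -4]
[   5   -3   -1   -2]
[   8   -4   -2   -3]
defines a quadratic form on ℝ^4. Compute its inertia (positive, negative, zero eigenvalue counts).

Answer: (1, 2, 1)

Derivation:
step 0: pivot -21 → sign −
step 1: pivot -5/21 → sign −
step 2: pivot 4/5 → sign +
step 3: row/col 3 already zero → sign 0
signature = (1, 2, 1)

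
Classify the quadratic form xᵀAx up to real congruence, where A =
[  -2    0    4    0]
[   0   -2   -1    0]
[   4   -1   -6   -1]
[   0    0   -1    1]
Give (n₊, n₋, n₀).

Answer: (2, 2, 0)

Derivation:
step 0: pivot -2 → sign −
step 1: pivot -2 → sign −
step 2: pivot 5/2 → sign +
step 3: pivot 3/5 → sign +
signature = (2, 2, 0)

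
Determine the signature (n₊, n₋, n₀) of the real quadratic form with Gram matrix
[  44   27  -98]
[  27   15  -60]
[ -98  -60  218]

Answer: (1, 2, 0)

Derivation:
step 0: pivot 44 → sign +
step 1: pivot -69/44 → sign −
step 2: pivot -6/23 → sign −
signature = (1, 2, 0)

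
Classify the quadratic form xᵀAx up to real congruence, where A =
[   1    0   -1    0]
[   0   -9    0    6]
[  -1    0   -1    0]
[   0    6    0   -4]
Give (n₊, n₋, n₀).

Answer: (1, 2, 1)

Derivation:
step 0: pivot 1 → sign +
step 1: pivot -9 → sign −
step 2: pivot -2 → sign −
step 3: row/col 3 already zero → sign 0
signature = (1, 2, 1)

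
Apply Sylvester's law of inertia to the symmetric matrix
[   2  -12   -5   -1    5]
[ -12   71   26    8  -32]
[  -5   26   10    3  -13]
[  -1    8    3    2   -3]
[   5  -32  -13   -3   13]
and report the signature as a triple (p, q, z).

step 0: pivot 2 → sign +
step 1: pivot -1 → sign −
step 2: pivot 27/2 → sign +
step 3: pivot 4/3 → sign +
step 4: pivot 1/4 → sign +
signature = (4, 1, 0)

Answer: (4, 1, 0)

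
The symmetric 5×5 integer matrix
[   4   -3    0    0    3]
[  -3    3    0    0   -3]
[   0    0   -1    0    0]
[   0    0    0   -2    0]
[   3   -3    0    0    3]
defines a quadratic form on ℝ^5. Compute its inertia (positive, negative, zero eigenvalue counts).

step 0: pivot 4 → sign +
step 1: pivot 3/4 → sign +
step 2: pivot -1 → sign −
step 3: pivot -2 → sign −
step 4: row/col 4 already zero → sign 0
signature = (2, 2, 1)

Answer: (2, 2, 1)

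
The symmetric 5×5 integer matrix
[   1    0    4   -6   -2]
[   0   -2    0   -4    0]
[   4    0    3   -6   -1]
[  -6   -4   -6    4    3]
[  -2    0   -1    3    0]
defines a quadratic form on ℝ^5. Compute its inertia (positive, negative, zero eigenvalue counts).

step 0: pivot 1 → sign +
step 1: pivot -2 → sign −
step 2: pivot -13 → sign −
step 3: pivot 12/13 → sign +
step 4: pivot -3/4 → sign −
signature = (2, 3, 0)

Answer: (2, 3, 0)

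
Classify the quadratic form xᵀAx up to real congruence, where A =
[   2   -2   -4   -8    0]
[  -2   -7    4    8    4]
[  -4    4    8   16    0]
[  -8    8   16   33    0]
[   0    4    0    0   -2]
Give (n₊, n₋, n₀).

step 0: pivot 2 → sign +
step 1: pivot -9 → sign −
step 2: pivot 1 → sign +
step 3: pivot -2/9 → sign −
step 4: row/col 4 already zero → sign 0
signature = (2, 2, 1)

Answer: (2, 2, 1)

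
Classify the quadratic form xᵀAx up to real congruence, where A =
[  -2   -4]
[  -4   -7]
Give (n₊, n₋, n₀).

Answer: (1, 1, 0)

Derivation:
step 0: pivot -2 → sign −
step 1: pivot 1 → sign +
signature = (1, 1, 0)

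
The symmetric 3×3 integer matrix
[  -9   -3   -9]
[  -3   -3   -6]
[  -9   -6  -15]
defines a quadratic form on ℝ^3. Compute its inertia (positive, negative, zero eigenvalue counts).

Answer: (0, 3, 0)

Derivation:
step 0: pivot -9 → sign −
step 1: pivot -2 → sign −
step 2: pivot -3/2 → sign −
signature = (0, 3, 0)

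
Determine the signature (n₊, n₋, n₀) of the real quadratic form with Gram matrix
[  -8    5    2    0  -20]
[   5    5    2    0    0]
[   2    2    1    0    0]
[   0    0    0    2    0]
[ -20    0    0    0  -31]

step 0: pivot -8 → sign −
step 1: pivot 65/8 → sign +
step 2: pivot 1/5 → sign +
step 3: pivot 2 → sign +
step 4: pivot -3/13 → sign −
signature = (3, 2, 0)

Answer: (3, 2, 0)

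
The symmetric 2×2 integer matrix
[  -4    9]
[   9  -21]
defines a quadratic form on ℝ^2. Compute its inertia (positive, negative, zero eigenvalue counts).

Answer: (0, 2, 0)

Derivation:
step 0: pivot -4 → sign −
step 1: pivot -3/4 → sign −
signature = (0, 2, 0)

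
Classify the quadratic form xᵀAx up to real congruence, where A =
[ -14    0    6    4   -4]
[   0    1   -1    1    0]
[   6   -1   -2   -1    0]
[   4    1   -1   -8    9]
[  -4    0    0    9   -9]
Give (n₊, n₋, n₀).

step 0: pivot -14 → sign −
step 1: pivot 1 → sign +
step 2: pivot -3/7 → sign −
step 3: pivot -1 → sign −
step 4: row/col 4 already zero → sign 0
signature = (1, 3, 1)

Answer: (1, 3, 1)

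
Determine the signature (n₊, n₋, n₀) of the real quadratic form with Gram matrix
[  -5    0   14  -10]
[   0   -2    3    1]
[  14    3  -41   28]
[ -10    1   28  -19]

step 0: pivot -5 → sign −
step 1: pivot -2 → sign −
step 2: pivot 27/10 → sign +
step 3: pivot 2/3 → sign +
signature = (2, 2, 0)

Answer: (2, 2, 0)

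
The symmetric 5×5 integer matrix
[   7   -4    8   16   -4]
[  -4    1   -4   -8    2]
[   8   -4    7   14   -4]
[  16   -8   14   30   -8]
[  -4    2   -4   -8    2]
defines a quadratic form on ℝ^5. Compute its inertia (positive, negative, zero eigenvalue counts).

step 0: pivot 7 → sign +
step 1: pivot -9/7 → sign −
step 2: pivot -17/9 → sign −
step 3: pivot 2 → sign +
step 4: pivot -2/17 → sign −
signature = (2, 3, 0)

Answer: (2, 3, 0)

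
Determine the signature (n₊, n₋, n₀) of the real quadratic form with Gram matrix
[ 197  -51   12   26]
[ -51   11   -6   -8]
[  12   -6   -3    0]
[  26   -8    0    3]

step 0: pivot 197 → sign +
step 1: pivot -434/197 → sign −
step 2: pivot 15/217 → sign +
step 3: pivot 1/5 → sign +
signature = (3, 1, 0)

Answer: (3, 1, 0)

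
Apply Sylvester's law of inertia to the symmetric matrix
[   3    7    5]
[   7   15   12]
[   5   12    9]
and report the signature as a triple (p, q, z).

step 0: pivot 3 → sign +
step 1: pivot -4/3 → sign −
step 2: pivot 3/4 → sign +
signature = (2, 1, 0)

Answer: (2, 1, 0)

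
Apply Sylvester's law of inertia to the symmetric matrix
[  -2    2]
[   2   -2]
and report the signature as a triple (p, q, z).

Answer: (0, 1, 1)

Derivation:
step 0: pivot -2 → sign −
step 1: row/col 1 already zero → sign 0
signature = (0, 1, 1)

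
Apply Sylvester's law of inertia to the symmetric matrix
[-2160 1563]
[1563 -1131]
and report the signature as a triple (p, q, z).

Answer: (1, 1, 0)

Derivation:
step 0: pivot -2160 → sign −
step 1: pivot 1/240 → sign +
signature = (1, 1, 0)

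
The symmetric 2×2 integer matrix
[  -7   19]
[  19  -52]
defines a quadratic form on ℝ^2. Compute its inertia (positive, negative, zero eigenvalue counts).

Answer: (0, 2, 0)

Derivation:
step 0: pivot -7 → sign −
step 1: pivot -3/7 → sign −
signature = (0, 2, 0)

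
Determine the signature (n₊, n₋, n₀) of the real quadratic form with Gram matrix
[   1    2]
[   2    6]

Answer: (2, 0, 0)

Derivation:
step 0: pivot 1 → sign +
step 1: pivot 2 → sign +
signature = (2, 0, 0)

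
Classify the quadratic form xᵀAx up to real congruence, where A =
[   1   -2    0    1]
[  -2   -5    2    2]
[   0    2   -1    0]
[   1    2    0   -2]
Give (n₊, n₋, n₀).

Answer: (2, 2, 0)

Derivation:
step 0: pivot 1 → sign +
step 1: pivot -9 → sign −
step 2: pivot -5/9 → sign −
step 3: pivot 1/5 → sign +
signature = (2, 2, 0)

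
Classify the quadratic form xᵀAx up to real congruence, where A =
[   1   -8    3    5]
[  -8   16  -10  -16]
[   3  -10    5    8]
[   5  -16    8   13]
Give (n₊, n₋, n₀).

Answer: (2, 1, 1)

Derivation:
step 0: pivot 1 → sign +
step 1: pivot -48 → sign −
step 2: pivot 1/12 → sign +
step 3: row/col 3 already zero → sign 0
signature = (2, 1, 1)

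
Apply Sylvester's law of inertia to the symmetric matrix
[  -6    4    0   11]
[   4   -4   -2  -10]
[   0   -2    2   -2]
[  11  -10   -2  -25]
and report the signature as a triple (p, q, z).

step 0: pivot -6 → sign −
step 1: pivot -4/3 → sign −
step 2: pivot 5 → sign +
step 3: pivot -3/10 → sign −
signature = (1, 3, 0)

Answer: (1, 3, 0)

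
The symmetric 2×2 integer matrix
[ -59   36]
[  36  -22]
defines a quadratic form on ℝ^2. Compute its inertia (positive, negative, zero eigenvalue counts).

step 0: pivot -59 → sign −
step 1: pivot -2/59 → sign −
signature = (0, 2, 0)

Answer: (0, 2, 0)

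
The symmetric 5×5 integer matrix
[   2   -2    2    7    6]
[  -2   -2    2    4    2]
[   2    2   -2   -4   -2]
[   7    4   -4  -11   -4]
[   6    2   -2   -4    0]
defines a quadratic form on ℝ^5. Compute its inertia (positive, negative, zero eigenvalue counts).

Answer: (1, 3, 1)

Derivation:
step 0: pivot 2 → sign +
step 1: pivot -4 → sign −
step 2: pivot -21/4 → sign −
step 3: pivot -2/7 → sign −
step 4: row/col 4 already zero → sign 0
signature = (1, 3, 1)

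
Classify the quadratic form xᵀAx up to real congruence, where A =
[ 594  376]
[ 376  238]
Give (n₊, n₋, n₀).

step 0: pivot 594 → sign +
step 1: pivot -2/297 → sign −
signature = (1, 1, 0)

Answer: (1, 1, 0)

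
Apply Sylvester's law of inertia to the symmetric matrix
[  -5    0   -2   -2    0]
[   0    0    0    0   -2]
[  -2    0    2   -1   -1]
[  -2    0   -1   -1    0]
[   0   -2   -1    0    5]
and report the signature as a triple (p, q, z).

step 0: pivot -5 → sign −
step 1: pivot 14/5 → sign +
step 2: pivot -3/14 → sign −
step 3: pivot 14/3 → sign +
step 4: pivot -6/7 → sign −
signature = (2, 3, 0)

Answer: (2, 3, 0)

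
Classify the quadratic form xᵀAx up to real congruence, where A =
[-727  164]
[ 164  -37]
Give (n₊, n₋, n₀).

step 0: pivot -727 → sign −
step 1: pivot -3/727 → sign −
signature = (0, 2, 0)

Answer: (0, 2, 0)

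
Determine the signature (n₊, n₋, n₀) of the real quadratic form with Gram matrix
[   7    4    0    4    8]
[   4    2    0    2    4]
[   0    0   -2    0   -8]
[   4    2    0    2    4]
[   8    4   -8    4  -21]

step 0: pivot 7 → sign +
step 1: pivot -2/7 → sign −
step 2: pivot -2 → sign −
step 3: pivot 3 → sign +
step 4: row/col 4 already zero → sign 0
signature = (2, 2, 1)

Answer: (2, 2, 1)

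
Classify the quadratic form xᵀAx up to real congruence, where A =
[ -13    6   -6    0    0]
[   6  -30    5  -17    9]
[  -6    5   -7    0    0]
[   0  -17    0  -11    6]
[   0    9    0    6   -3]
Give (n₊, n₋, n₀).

Answer: (1, 4, 0)

Derivation:
step 0: pivot -13 → sign −
step 1: pivot -354/13 → sign −
step 2: pivot -1433/354 → sign −
step 3: pivot 132/1433 → sign +
step 4: pivot -3/44 → sign −
signature = (1, 4, 0)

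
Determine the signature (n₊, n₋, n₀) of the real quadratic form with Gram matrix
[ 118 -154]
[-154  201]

Answer: (2, 0, 0)

Derivation:
step 0: pivot 118 → sign +
step 1: pivot 1/59 → sign +
signature = (2, 0, 0)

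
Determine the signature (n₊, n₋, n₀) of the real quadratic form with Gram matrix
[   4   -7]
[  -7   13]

Answer: (2, 0, 0)

Derivation:
step 0: pivot 4 → sign +
step 1: pivot 3/4 → sign +
signature = (2, 0, 0)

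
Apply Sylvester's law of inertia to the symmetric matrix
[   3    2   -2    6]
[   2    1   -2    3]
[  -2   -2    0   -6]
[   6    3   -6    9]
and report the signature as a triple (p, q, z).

Answer: (1, 1, 2)

Derivation:
step 0: pivot 3 → sign +
step 1: pivot -1/3 → sign −
step 2: row/col 2 already zero → sign 0
step 3: row/col 3 already zero → sign 0
signature = (1, 1, 2)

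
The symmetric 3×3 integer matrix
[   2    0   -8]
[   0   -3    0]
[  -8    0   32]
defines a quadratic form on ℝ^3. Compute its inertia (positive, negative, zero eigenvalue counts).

Answer: (1, 1, 1)

Derivation:
step 0: pivot 2 → sign +
step 1: pivot -3 → sign −
step 2: row/col 2 already zero → sign 0
signature = (1, 1, 1)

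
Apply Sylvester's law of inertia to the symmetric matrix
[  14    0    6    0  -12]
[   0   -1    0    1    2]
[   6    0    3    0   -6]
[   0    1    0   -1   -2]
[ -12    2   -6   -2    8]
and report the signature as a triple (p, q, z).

step 0: pivot 14 → sign +
step 1: pivot -1 → sign −
step 2: pivot 3/7 → sign +
step 3: row/col 3 already zero → sign 0
step 4: row/col 4 already zero → sign 0
signature = (2, 1, 2)

Answer: (2, 1, 2)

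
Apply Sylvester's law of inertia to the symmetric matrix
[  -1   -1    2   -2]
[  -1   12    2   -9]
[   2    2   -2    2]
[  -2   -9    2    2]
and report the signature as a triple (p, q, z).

step 0: pivot -1 → sign −
step 1: pivot 13 → sign +
step 2: pivot 2 → sign +
step 3: pivot 3/13 → sign +
signature = (3, 1, 0)

Answer: (3, 1, 0)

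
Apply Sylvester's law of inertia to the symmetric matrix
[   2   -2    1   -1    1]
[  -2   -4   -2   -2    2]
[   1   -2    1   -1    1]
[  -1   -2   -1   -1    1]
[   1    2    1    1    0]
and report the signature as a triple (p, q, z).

Answer: (3, 1, 1)

Derivation:
step 0: pivot 2 → sign +
step 1: pivot -6 → sign −
step 2: pivot 2/3 → sign +
step 3: pivot 1 → sign +
step 4: row/col 4 already zero → sign 0
signature = (3, 1, 1)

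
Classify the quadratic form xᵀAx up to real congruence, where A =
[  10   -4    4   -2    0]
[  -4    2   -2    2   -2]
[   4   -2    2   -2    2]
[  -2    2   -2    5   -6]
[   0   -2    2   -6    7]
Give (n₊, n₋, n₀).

Answer: (3, 1, 1)

Derivation:
step 0: pivot 10 → sign +
step 1: pivot 2/5 → sign +
step 2: pivot 1 → sign +
step 3: pivot -3 → sign −
step 4: row/col 4 already zero → sign 0
signature = (3, 1, 1)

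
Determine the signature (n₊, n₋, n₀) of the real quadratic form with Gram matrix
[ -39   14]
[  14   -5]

Answer: (1, 1, 0)

Derivation:
step 0: pivot -39 → sign −
step 1: pivot 1/39 → sign +
signature = (1, 1, 0)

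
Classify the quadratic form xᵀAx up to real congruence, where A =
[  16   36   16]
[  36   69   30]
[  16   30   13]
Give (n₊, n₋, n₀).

Answer: (1, 1, 1)

Derivation:
step 0: pivot 16 → sign +
step 1: pivot -12 → sign −
step 2: row/col 2 already zero → sign 0
signature = (1, 1, 1)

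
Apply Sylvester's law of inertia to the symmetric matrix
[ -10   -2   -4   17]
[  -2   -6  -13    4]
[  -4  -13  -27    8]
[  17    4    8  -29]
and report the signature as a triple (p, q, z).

Answer: (1, 3, 0)

Derivation:
step 0: pivot -10 → sign −
step 1: pivot -28/5 → sign −
step 2: pivot 33/28 → sign +
step 3: pivot -1/22 → sign −
signature = (1, 3, 0)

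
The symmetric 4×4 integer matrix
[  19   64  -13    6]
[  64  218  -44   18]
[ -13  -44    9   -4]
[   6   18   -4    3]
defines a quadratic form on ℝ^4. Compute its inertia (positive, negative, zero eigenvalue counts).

Answer: (3, 1, 0)

Derivation:
step 0: pivot 19 → sign +
step 1: pivot 46/19 → sign +
step 2: pivot 2/23 → sign +
step 3: pivot -1 → sign −
signature = (3, 1, 0)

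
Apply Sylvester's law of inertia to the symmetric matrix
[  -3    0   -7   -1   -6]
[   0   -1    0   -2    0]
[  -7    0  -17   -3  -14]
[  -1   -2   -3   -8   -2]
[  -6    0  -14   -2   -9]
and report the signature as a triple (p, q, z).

Answer: (1, 4, 0)

Derivation:
step 0: pivot -3 → sign −
step 1: pivot -1 → sign −
step 2: pivot -2/3 → sign −
step 3: pivot -3 → sign −
step 4: pivot 3 → sign +
signature = (1, 4, 0)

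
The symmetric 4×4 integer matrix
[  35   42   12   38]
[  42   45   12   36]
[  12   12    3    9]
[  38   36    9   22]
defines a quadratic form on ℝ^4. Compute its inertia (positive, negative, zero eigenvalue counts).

step 0: pivot 35 → sign +
step 1: pivot -27/5 → sign −
step 2: pivot -1/21 → sign −
step 3: pivot -1 → sign −
signature = (1, 3, 0)

Answer: (1, 3, 0)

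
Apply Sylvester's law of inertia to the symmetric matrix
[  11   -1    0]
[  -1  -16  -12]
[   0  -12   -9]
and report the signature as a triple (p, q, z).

Answer: (1, 2, 0)

Derivation:
step 0: pivot 11 → sign +
step 1: pivot -177/11 → sign −
step 2: pivot -3/59 → sign −
signature = (1, 2, 0)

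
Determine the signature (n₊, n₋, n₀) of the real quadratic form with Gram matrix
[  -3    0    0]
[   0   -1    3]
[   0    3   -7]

step 0: pivot -3 → sign −
step 1: pivot -1 → sign −
step 2: pivot 2 → sign +
signature = (1, 2, 0)

Answer: (1, 2, 0)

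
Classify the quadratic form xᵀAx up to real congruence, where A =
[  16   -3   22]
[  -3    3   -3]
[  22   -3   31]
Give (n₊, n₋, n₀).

Answer: (3, 0, 0)

Derivation:
step 0: pivot 16 → sign +
step 1: pivot 39/16 → sign +
step 2: pivot 3/13 → sign +
signature = (3, 0, 0)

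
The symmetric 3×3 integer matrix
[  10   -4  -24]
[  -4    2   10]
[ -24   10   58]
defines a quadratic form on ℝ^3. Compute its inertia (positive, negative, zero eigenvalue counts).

Answer: (2, 0, 1)

Derivation:
step 0: pivot 10 → sign +
step 1: pivot 2/5 → sign +
step 2: row/col 2 already zero → sign 0
signature = (2, 0, 1)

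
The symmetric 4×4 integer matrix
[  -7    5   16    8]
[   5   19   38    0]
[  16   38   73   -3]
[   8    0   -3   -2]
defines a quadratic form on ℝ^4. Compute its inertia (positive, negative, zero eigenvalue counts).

step 0: pivot -7 → sign −
step 1: pivot 158/7 → sign +
step 2: pivot 105/79 → sign +
step 3: pivot -3/35 → sign −
signature = (2, 2, 0)

Answer: (2, 2, 0)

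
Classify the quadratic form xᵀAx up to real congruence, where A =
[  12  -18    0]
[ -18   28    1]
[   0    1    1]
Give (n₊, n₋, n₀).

step 0: pivot 12 → sign +
step 1: pivot 1 → sign +
step 2: row/col 2 already zero → sign 0
signature = (2, 0, 1)

Answer: (2, 0, 1)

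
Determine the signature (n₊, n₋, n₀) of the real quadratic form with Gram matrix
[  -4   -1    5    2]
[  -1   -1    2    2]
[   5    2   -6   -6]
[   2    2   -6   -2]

step 0: pivot -4 → sign −
step 1: pivot -3/4 → sign −
step 2: pivot 1 → sign +
step 3: pivot -2 → sign −
signature = (1, 3, 0)

Answer: (1, 3, 0)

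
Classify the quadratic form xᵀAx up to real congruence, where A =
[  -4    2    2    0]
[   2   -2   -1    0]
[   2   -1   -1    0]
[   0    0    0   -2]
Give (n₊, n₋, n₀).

step 0: pivot -4 → sign −
step 1: pivot -1 → sign −
step 2: pivot -2 → sign −
step 3: row/col 3 already zero → sign 0
signature = (0, 3, 1)

Answer: (0, 3, 1)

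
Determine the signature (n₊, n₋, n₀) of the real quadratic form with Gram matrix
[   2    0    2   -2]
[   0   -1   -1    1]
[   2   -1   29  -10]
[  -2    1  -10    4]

Answer: (3, 1, 0)

Derivation:
step 0: pivot 2 → sign +
step 1: pivot -1 → sign −
step 2: pivot 28 → sign +
step 3: pivot 3/28 → sign +
signature = (3, 1, 0)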